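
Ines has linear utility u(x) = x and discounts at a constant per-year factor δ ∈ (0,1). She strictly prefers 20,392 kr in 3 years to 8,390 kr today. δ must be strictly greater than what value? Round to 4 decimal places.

The preference means 8390 < δ^3·20392.
So δ^3 > 8390/20392 = 0.41144; taking the cube root of both positive sides preserves the inequality.
δ > (8390/20392)^(1/3) ≈ 0.7438.

δ > 0.7438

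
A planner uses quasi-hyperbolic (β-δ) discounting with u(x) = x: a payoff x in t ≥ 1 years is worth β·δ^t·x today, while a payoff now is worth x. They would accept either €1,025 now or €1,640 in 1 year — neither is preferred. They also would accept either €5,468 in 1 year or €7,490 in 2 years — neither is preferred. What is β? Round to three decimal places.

β ≈ 0.856

Both payoffs in the second observation are in the future, so β drops out: δ^1·5468 = δ^2·7490 ⇒ δ = 5468/7490 = 0.73004.
Now use the now-vs-future pair: 1025 = β·δ·1640 gives β = 1025/(0.73004·1640) ≈ 0.856.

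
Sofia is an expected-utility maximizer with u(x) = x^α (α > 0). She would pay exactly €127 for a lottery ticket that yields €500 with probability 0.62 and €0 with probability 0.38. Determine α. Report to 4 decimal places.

EU(lottery) = 0.62·500^α + 0.38·0 = 0.62·500^α.
Equating: 127^α = 0.62·500^α, i.e. 0.2540^α = 0.62.
Take logs: α = ln 0.62 / ln(127/500) ≈ 0.348824.

α ≈ 0.3488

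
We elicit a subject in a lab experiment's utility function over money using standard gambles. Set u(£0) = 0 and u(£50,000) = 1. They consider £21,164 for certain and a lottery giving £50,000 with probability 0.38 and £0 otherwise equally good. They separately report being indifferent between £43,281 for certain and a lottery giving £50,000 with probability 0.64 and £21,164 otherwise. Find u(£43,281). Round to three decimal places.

First, u(£21,164) = 0.38·u(£50,000) + 0.62·u(£0) = 0.38.
The second indifference gives u(£43,281) = 0.64·u(£50,000) + 0.36·u(£21,164) = 0.64·1.00 + 0.36·0.38 = 0.7768.

0.777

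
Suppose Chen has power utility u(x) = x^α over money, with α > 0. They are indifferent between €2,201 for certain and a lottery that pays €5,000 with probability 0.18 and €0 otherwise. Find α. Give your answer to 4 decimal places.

α ≈ 2.0899

EU(lottery) = 0.18·5000^α + 0.82·0 = 0.18·5000^α.
Equating: 2201^α = 0.18·5000^α, i.e. 0.4402^α = 0.18.
Take logs: α = ln 0.18 / ln(2201/5000) ≈ 2.089877.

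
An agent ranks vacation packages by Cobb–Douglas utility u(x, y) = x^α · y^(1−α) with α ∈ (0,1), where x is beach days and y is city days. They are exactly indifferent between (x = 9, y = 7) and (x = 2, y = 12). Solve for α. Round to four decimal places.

α ≈ 0.2638

Set the two utilities equal: 9^α·7^(1−α) = 2^α·12^(1−α).
(9/2)^α = (12/7)^(1−α); take logs: α·ln(9/2) = (1−α)·ln(12/7), i.e. α·1.5040774 = (1−α)·0.5389965.
Thus α·(2.0430739) = 0.5389965, so α = 0.5389965/2.0430739 ≈ 0.2638.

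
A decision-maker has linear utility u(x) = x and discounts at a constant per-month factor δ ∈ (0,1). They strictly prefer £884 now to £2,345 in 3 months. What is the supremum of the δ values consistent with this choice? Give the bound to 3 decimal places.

δ < 0.722

Comparing present values: 884 > δ^3·2345.
So δ^3 < 884/2345 = 0.37697; taking the cube root of both positive sides preserves the inequality.
δ < 0.37697^(1/3) = 0.722.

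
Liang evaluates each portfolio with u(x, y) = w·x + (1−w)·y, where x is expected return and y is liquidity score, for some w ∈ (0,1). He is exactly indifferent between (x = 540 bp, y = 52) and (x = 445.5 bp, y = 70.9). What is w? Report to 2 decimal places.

w = 0.17

Indifference: w·540 + (1−w)·52 = w·445.5 + (1−w)·70.9.
Collecting terms: w·94.5 = (1−w)·18.9.
The marginal rate of substitution is 18.9/94.5, so w = 18.9/(94.5+18.9) = 0.17.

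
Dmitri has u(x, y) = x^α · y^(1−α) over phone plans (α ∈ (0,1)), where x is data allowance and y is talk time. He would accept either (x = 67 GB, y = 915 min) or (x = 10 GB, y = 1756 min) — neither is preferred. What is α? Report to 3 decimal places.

α ≈ 0.255

Indifference: 67^α · 915^(1−α) = 10^α · 1756^(1−α).
Rearrange to (67/10)^α = (1756/915)^(1−α) and take logs: α·1.902108 = (1−α)·0.651870.
So α/(1−α) = (0.651870)/(1.902108) = 0.342709, and α = 0.342709/1.342709 ≈ 0.255.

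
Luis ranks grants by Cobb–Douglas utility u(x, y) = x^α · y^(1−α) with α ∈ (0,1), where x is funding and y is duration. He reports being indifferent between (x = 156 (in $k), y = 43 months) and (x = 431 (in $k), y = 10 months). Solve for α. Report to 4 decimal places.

The Cobb–Douglas utilities coincide, so 156^α·43^(1−α) = 431^α·10^(1−α).
(156/431)^α = (10/43)^(1−α); take logs: α·ln(156/431) = (1−α)·ln(10/43), i.e. α·-1.0162521 = (1−α)·-1.4586150.
So α/(1−α) = (-1.4586150)/(-1.0162521) = 1.4352885, and α = 1.4352885/2.4352885 ≈ 0.5894.

α ≈ 0.5894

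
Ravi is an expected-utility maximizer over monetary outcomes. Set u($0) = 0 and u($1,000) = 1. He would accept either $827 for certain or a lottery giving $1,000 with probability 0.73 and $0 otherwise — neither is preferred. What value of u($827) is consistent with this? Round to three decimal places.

By the standard-gamble method, u($827) is just the indifference probability on the best outcome: 0.73.

0.730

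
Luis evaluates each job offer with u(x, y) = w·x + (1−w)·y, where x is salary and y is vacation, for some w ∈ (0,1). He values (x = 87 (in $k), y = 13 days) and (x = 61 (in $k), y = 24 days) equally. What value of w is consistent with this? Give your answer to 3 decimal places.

Equating utilities: w·87 + (1−w)·13 = w·61 + (1−w)·24.
Collecting terms: w·26 = (1−w)·11.
So w/(1−w) = 11/26 = 0.4231, giving w = 11/(26+11) = 0.297.

w = 0.297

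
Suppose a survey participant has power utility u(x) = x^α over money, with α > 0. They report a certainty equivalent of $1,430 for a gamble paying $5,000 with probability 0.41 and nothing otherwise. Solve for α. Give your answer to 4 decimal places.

α ≈ 0.7123

Since u(0) = 0, the lottery's EU is 0.41·5000^α.
Setting u(1430) equal to that: 1430^α = 0.41·5000^α ⇒ (1430/5000)^α = 0.41.
Taking logs: α·ln(1430/5000) = ln(0.41), so α = -0.8915981 / -1.2517635 ≈ 0.7123.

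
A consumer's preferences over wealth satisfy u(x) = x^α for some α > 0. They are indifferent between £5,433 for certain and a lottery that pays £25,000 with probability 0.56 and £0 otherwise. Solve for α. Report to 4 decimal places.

α ≈ 0.3799

Since u(0) = 0, the lottery's EU is 0.56·25000^α.
Indifference: 5433^α = 0.56·25000^α, so (5433/25000)^α = 0.56.
Taking logs: α·ln(5433/25000) = ln(0.56), so α = -0.5798185 / -1.5263844 ≈ 0.3799.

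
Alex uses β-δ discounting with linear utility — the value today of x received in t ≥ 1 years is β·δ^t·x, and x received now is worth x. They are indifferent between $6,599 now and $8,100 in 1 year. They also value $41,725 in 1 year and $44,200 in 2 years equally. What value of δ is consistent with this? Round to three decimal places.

The second indifference involves only future payoffs, so β cancels: β·δ^1·41725 = β·δ^2·44200, giving δ = 41725/44200 = 0.94400.

δ ≈ 0.944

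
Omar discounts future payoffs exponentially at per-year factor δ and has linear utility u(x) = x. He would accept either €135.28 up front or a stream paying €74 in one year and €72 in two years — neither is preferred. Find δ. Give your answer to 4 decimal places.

δ ≈ 0.9500

Equating present values: 135.28 = 74δ + 72δ².
So 72δ² + 74δ − 135.28 = 0.
The positive root is δ = [−74 + √(74² + 4·72·135.28)] / (2·72) = (−74 + 210.800)/144 ≈ 0.9500.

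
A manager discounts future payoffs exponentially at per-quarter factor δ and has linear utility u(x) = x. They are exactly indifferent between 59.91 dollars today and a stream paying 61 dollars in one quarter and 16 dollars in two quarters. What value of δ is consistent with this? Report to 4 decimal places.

δ ≈ 0.8100

Equating present values: 59.91 = 61δ + 16δ².
That is, 16δ² + 61δ − 59.91 = 0, a quadratic in δ.
By the quadratic formula (taking the positive root), δ = (−61 + √7555.24) / 32 ≈ 0.8100.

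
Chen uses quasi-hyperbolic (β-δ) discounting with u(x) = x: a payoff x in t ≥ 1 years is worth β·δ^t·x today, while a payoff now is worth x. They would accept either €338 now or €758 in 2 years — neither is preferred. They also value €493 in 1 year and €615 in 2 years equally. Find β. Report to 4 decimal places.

β ≈ 0.6939

Both payoffs in the second observation are in the future, so β drops out: δ^1·493 = δ^2·615 ⇒ δ = 493/615 = 0.80163.
Substituting δ into 338 = β·δ^2·758: β = 338/(487.094) ≈ 0.6939.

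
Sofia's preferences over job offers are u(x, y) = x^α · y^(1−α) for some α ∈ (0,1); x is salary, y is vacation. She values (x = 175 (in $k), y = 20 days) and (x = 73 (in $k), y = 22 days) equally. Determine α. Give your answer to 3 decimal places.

The Cobb–Douglas utilities coincide, so 175^α·20^(1−α) = 73^α·22^(1−α).
Rearrange to (175/73)^α = (22/20)^(1−α) and take logs: α·0.874327 = (1−α)·0.095310.
Thus α·(0.969637) = 0.095310, so α = 0.095310/0.969637 ≈ 0.098.

α ≈ 0.098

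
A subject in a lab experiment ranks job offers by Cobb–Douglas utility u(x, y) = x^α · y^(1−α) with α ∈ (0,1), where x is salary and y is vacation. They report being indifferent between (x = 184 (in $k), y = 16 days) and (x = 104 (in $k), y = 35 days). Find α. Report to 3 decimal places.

α ≈ 0.578

The Cobb–Douglas utilities coincide, so 184^α·16^(1−α) = 104^α·35^(1−α).
Rearrange to (184/104)^α = (35/16)^(1−α) and take logs: α·0.570545 = (1−α)·0.782759.
With A = 0.570545 and B = 0.782759: α·A = (1−α)·B, so α = B/(A+B) = 0.782759/1.353304 ≈ 0.578.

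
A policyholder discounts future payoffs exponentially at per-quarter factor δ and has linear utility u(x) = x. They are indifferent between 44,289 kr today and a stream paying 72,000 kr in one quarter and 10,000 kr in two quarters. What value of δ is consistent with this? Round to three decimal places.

The stream is worth 72000δ + 10000δ² today, so 72000δ + 10000δ² = 44289.
So 10000δ² + 72000δ − 44289 = 0.
The positive root is δ = [−72000 + √(72000² + 4·10000·44289)] / (2·10000) = (−72000 + 83400.000)/20000 ≈ 0.570.

δ ≈ 0.570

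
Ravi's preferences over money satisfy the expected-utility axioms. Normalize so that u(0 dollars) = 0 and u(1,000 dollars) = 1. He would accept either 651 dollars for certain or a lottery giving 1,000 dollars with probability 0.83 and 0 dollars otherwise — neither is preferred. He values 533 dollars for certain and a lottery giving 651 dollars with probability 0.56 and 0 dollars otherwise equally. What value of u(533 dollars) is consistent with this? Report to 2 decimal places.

From the first indifference, u(651 dollars) = 0.83·u(1,000 dollars) + 0.17·u(0 dollars) = 0.83·1 + 0.17·0 = 0.83.
Chaining: u(533 dollars) = 0.56·0.83 + 0.44·0.00 = 0.4648.

0.46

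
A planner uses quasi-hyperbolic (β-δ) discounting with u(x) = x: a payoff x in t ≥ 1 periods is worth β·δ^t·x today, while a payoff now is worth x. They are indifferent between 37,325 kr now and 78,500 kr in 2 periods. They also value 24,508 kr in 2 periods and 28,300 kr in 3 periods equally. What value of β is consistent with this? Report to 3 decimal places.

The second indifference involves only future payoffs, so β cancels: β·δ^2·24508 = β·δ^3·28300, giving δ = 24508/28300 = 0.86601.
Now use the now-vs-future pair: 37325 = β·δ^2·78500 gives β = 37325/(0.74997·78500) ≈ 0.634.

β ≈ 0.634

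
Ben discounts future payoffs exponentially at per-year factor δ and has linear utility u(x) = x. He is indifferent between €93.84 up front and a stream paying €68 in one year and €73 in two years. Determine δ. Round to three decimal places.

The stream is worth 68δ + 73δ² today, so 68δ + 73δ² = 93.84.
So 73δ² + 68δ − 93.84 = 0.
The positive root is δ = [−68 + √(68² + 4·73·93.84)] / (2·73) = (−68 + 178.956)/146 ≈ 0.760.

δ ≈ 0.760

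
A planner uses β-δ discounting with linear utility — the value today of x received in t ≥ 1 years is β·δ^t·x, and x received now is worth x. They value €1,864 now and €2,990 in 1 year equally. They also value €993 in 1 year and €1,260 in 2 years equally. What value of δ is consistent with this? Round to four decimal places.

δ ≈ 0.7881

The second indifference involves only future payoffs, so β cancels: β·δ^1·993 = β·δ^2·1260, giving δ = 993/1260 = 0.78810.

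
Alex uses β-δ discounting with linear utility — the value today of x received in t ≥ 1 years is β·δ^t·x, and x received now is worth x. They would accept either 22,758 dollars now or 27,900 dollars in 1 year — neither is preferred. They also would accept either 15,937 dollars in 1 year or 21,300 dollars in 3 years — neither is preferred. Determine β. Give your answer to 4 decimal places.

Both payoffs in the second observation are in the future, so β drops out: δ^1·15937 = δ^3·21300 ⇒ δ^2 = 15937/21300 = 0.74822, so δ = 0.86499.
The first indifference: 22758 = β·δ·27900, so β = 22758/(δ·27900) = 22758/(0.86499·27900) ≈ 0.9430.

β ≈ 0.9430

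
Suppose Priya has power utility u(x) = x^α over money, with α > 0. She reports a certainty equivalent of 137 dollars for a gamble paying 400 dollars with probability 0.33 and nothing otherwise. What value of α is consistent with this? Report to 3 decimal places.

EU(lottery) = 0.33·400^α + 0.67·0 = 0.33·400^α.
Indifference: 137^α = 0.33·400^α, so (137/400)^α = 0.33.
Take logs: α = ln 0.33 / ln(137/400) ≈ 1.03470.

α ≈ 1.035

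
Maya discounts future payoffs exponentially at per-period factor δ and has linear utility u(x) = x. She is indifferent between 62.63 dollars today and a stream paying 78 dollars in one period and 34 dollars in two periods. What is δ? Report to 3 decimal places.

δ ≈ 0.630

Present value of the stream is 78·δ + 34·δ². Indifference gives 78δ + 34δ² = 62.63.
So 34δ² + 78δ − 62.63 = 0.
δ = (−78 + √(78² + 4·34·62.63)) / (2·34) = (−78 + √14601.68) / 68 ≈ 0.630.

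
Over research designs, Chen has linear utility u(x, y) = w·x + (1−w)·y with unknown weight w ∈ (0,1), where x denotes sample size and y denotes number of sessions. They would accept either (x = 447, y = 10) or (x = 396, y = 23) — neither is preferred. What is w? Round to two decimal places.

Equating utilities: w·447 + (1−w)·10 = w·396 + (1−w)·23.
Rearranging, 51·w − 13·(1−w) = 0.
The marginal rate of substitution is 13/51, so w = 13/(51+13) = 0.20.

w = 0.20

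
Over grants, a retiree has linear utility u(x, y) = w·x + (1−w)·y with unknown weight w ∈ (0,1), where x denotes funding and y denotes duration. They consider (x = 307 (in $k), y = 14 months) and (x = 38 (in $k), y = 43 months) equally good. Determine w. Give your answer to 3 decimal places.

w = 0.097

u(307,14) = u(38,43) means w·307 + (1−w)·14 = w·38 + (1−w)·43.
Collecting terms: w·269 = (1−w)·29.
So w/(1−w) = 29/269 = 0.1078, giving w = 29/(269+29) = 0.097.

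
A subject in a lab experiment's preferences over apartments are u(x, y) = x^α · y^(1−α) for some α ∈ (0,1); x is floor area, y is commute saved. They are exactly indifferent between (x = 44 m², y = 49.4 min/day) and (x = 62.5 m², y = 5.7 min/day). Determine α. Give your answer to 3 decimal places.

The Cobb–Douglas utilities coincide, so 44^α·49.4^(1−α) = 62.5^α·5.7^(1−α).
Rearrange to (44/62.5)^α = (5.7/49.4)^(1−α) and take logs: α·-0.350977 = (1−α)·-2.159484.
So α/(1−α) = (-2.159484)/(-0.350977) = 6.152779, and α = 6.152779/7.152779 ≈ 0.860.

α ≈ 0.860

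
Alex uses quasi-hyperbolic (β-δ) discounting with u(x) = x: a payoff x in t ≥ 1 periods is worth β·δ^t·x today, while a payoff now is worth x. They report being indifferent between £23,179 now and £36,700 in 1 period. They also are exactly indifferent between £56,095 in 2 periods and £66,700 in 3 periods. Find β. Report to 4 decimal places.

The second indifference involves only future payoffs, so β cancels: β·δ^2·56095 = β·δ^3·66700, giving δ = 56095/66700 = 0.84100.
The first indifference: 23179 = β·δ·36700, so β = 23179/(δ·36700) = 23179/(0.84100·36700) ≈ 0.7510.

β ≈ 0.7510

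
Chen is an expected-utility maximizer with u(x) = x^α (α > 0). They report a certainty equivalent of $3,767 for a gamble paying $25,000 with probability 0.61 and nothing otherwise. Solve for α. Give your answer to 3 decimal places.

α ≈ 0.261

Since u(0) = 0, the lottery's EU is 0.61·25000^α.
Equating: 3767^α = 0.61·25000^α, i.e. 0.1507^α = 0.61.
Take logs: α = ln 0.61 / ln(3767/25000) ≈ 0.26117.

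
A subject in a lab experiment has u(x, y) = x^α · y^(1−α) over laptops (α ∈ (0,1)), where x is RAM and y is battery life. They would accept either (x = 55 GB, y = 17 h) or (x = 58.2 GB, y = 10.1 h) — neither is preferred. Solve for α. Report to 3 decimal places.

α ≈ 0.902

The Cobb–Douglas utilities coincide, so 55^α·17^(1−α) = 58.2^α·10.1^(1−α).
(55/58.2)^α = (10.1/17)^(1−α); take logs: α·ln(55/58.2) = (1−α)·ln(10.1/17), i.e. α·-0.056552 = (1−α)·-0.520678.
With A = -0.056552 and B = -0.520678: α·A = (1−α)·B, so α = B/(A+B) = -0.520678/-0.577230 ≈ 0.902.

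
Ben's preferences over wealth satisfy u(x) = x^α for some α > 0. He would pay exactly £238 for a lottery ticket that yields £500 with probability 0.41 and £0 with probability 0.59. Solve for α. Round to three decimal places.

The lottery's expected utility is 0.41·u(500) + 0.59·u(0) = 0.41·500^α (since u(0) = 0 for α > 0).
Indifference: 238^α = 0.41·500^α, so (238/500)^α = 0.41.
Taking logs: α·ln(238/500) = ln(0.41), so α = -0.891598 / -0.742337 ≈ 1.201.

α ≈ 1.201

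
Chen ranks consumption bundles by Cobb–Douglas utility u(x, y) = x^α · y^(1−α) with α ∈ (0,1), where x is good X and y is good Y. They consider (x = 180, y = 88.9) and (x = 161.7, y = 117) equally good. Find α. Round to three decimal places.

α ≈ 0.719

Indifference: 180^α · 88.9^(1−α) = 161.7^α · 117^(1−α).
Rearrange to (180/161.7)^α = (117/88.9)^(1−α) and take logs: α·0.107214 = (1−α)·0.274662.
Thus α·(0.381876) = 0.274662, so α = 0.274662/0.381876 ≈ 0.719.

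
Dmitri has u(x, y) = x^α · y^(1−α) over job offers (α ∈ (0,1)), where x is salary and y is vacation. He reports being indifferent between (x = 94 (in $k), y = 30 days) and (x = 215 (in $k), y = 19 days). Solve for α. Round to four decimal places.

Set the two utilities equal: 94^α·30^(1−α) = 215^α·19^(1−α).
(94/215)^α = (19/30)^(1−α); take logs: α·ln(94/215) = (1−α)·ln(19/30), i.e. α·-0.8273432 = (1−α)·-0.4567584.
So α/(1−α) = (-0.4567584)/(-0.8273432) = 0.5520785, and α = 0.5520785/1.5520785 ≈ 0.3557.

α ≈ 0.3557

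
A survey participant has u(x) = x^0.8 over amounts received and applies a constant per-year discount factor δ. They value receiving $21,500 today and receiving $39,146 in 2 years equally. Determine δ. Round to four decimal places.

The payoff in 2 years is discounted by δ^2, so u(21500) = δ^2·u(39146) and δ^2 = u(21500)/u(39146).
With u(x) = x^0.8: δ^2 = 21500^0.8/39146^0.8 = (21500/39146)^0.8 = 0.61916.
Taking the square root: δ = 0.61916^(1/2) ≈ 0.7869.

δ ≈ 0.7869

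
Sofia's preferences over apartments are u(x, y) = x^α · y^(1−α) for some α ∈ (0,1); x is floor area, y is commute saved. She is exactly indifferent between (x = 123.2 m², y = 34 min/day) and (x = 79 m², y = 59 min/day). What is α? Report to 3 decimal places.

Set the two utilities equal: 123.2^α·34^(1−α) = 79^α·59^(1−α).
Taking logs: α·ln 123.2 + (1−α)·ln 34 = α·ln 79 + (1−α)·ln 59, i.e. α·0.444361 = (1−α)·0.551177.
So α/(1−α) = (0.551177)/(0.444361) = 1.240381, and α = 1.240381/2.240381 ≈ 0.554.

α ≈ 0.554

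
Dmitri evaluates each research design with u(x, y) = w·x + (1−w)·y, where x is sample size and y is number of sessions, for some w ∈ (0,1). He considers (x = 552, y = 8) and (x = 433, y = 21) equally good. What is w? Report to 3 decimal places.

w = 0.098

Equating utilities: w·552 + (1−w)·8 = w·433 + (1−w)·21.
w·(552−433) = (1−w)·(21−8), i.e. w·119 = (1−w)·13.
So w/(1−w) = 13/119 = 0.1092, giving w = 13/(119+13) = 0.098.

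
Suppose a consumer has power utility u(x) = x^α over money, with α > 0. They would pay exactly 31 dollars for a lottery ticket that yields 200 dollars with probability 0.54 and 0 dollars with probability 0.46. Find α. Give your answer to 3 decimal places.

EU(lottery) = 0.54·200^α + 0.46·0 = 0.54·200^α.
Equating: 31^α = 0.54·200^α, i.e. 0.1550^α = 0.54.
Take logs: α = ln 0.54 / ln(31/200) ≈ 0.33051.

α ≈ 0.331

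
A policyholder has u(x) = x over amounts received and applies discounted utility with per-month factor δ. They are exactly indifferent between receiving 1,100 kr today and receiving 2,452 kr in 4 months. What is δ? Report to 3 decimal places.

Indifference means u(1100) = δ^4 · u(2452), so δ^4 = u(1100)/u(2452).
With u(x) = x: δ^4 = 1100/2452 = 0.44861.
So δ = 0.44861^(1/4) ≈ 0.818.

δ ≈ 0.818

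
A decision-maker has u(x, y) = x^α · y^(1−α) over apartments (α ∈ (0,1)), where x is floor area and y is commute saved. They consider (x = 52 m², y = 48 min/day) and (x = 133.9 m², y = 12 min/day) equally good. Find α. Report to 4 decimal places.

α ≈ 0.5944

Indifference: 52^α · 48^(1−α) = 133.9^α · 12^(1−α).
(52/133.9)^α = (12/48)^(1−α); take logs: α·ln(52/133.9) = (1−α)·ln(12/48), i.e. α·-0.9458495 = (1−α)·-1.3862944.
With A = -0.9458495 and B = -1.3862944: α·A = (1−α)·B, so α = B/(A+B) = -1.3862944/-2.3321439 ≈ 0.5944.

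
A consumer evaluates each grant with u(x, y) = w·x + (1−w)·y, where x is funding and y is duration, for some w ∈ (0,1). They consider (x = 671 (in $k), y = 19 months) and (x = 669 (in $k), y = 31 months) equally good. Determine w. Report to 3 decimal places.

Equating utilities: w·671 + (1−w)·19 = w·669 + (1−w)·31.
Rearranging, 2·w − 12·(1−w) = 0.
So w/(1−w) = 12/2 = 6.0000, giving w = 12/(2+12) = 0.857.

w = 0.857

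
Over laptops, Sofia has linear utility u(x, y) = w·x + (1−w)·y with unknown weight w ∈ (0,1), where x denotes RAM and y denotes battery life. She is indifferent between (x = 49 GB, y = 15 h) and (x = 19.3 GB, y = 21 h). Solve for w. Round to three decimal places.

w = 0.168

Indifference: w·49 + (1−w)·15 = w·19.3 + (1−w)·21.
Rearranging, 29.7·w − 6·(1−w) = 0.
The marginal rate of substitution is 6/29.7, so w = 6/(29.7+6) = 0.168.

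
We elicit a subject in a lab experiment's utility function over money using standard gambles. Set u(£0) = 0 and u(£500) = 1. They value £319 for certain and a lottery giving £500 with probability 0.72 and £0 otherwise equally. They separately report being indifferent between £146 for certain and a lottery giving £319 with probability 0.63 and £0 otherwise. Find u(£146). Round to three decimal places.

First, u(£319) = 0.72·u(£500) + 0.28·u(£0) = 0.72.
Then u(£146) = 0.63·u(£319) + 0.37·u(£0) = 0.63·0.72 + 0.37·0.00 = 0.4536.

0.454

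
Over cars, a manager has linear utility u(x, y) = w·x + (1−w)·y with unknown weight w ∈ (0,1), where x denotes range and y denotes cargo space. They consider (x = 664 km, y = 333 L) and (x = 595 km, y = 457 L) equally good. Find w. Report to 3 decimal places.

w = 0.642

Equating utilities: w·664 + (1−w)·333 = w·595 + (1−w)·457.
Rearranging, 69·w − 124·(1−w) = 0.
So w/(1−w) = 124/69 = 1.7971, giving w = 124/(69+124) = 0.642.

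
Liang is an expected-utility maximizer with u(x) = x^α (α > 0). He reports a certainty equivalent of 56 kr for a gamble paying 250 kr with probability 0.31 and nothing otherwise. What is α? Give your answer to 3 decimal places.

α ≈ 0.783

EU(lottery) = 0.31·250^α + 0.69·0 = 0.31·250^α.
Indifference: 56^α = 0.31·250^α, so (56/250)^α = 0.31.
α = ln(0.31) / ln(56/250) = -1.171183/-1.496109 ≈ 0.783.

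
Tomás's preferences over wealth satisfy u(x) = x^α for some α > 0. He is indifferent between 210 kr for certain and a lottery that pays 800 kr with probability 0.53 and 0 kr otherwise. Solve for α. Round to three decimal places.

The lottery's expected utility is 0.53·u(800) + 0.47·u(0) = 0.53·800^α (since u(0) = 0 for α > 0).
Setting u(210) equal to that: 210^α = 0.53·800^α ⇒ (210/800)^α = 0.53.
α = ln(0.53) / ln(210/800) = -0.634878/-1.337504 ≈ 0.475.

α ≈ 0.475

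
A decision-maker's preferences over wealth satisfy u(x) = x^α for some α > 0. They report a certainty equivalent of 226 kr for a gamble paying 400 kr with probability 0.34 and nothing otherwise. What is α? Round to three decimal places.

EU(lottery) = 0.34·400^α + 0.66·0 = 0.34·400^α.
Indifference: 226^α = 0.34·400^α, so (226/400)^α = 0.34.
Taking logs: α·ln(226/400) = ln(0.34), so α = -1.078810 / -0.570930 ≈ 1.890.

α ≈ 1.890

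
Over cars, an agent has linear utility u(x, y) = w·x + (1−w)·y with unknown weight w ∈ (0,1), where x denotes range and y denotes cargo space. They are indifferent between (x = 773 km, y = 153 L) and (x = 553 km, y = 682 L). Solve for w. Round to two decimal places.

Equating utilities: w·773 + (1−w)·153 = w·553 + (1−w)·682.
w·(773−553) = (1−w)·(682−153), i.e. w·220 = (1−w)·529.
So w/(1−w) = 529/220 = 2.4045, giving w = 529/(220+529) = 0.71.

w = 0.71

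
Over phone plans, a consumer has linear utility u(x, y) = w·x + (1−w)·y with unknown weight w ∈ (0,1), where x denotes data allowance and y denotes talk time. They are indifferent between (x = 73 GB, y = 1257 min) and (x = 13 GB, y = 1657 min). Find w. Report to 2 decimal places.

Equating utilities: w·73 + (1−w)·1257 = w·13 + (1−w)·1657.
Collecting terms: w·60 = (1−w)·400.
The marginal rate of substitution is 400/60, so w = 400/(60+400) = 0.87.

w = 0.87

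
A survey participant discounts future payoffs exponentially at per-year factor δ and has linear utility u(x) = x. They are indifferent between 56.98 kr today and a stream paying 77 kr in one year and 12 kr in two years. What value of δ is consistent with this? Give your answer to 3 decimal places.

δ ≈ 0.670

Equating present values: 56.98 = 77δ + 12δ².
So 12δ² + 77δ − 56.98 = 0.
δ = (−77 + √(77² + 4·12·56.98)) / (2·12) = (−77 + √8664.04) / 24 ≈ 0.670.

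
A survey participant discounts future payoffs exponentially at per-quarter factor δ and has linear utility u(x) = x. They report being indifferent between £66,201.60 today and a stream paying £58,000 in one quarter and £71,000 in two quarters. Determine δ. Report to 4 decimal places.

Equating present values: 66201.60 = 58000δ + 71000δ².
Rearranged: 71000δ² + 58000δ − 66201.60 = 0.
By the quadratic formula (taking the positive root), δ = (−58000 + √22165254400.00) / 142000 ≈ 0.6400.

δ ≈ 0.6400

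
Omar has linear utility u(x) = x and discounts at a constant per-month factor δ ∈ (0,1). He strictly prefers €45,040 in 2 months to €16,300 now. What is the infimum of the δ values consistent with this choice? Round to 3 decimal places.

Under u(x) = x this choice says 16300 < δ^2·45040.
Dividing by 45040: δ^2 > 0.36190. Both sides are positive, so the square root keeps the direction.
δ > (16300/45040)^(1/2) ≈ 0.602.

δ > 0.602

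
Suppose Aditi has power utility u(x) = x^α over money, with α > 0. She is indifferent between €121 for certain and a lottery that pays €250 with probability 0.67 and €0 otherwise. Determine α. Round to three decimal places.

Since u(0) = 0, the lottery's EU is 0.67·250^α.
Equating: 121^α = 0.67·250^α, i.e. 0.4840^α = 0.67.
Taking logs: α·ln(121/250) = ln(0.67), so α = -0.400478 / -0.725670 ≈ 0.552.

α ≈ 0.552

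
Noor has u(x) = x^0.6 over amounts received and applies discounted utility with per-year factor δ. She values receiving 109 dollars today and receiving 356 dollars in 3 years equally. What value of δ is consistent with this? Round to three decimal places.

δ ≈ 0.789

Equating discounted utilities: u(109) = δ^3·u(356) ⇒ δ^3 = u(109)/u(356).
With u(x) = x^0.6: δ^3 = 109^0.6/356^0.6 = (109/356)^0.6 = 0.49157.
So δ = 0.49157^(1/3) ≈ 0.789.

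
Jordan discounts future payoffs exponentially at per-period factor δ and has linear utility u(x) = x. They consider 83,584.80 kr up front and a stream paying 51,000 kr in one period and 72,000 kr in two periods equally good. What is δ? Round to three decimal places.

The stream is worth 51000δ + 72000δ² today, so 51000δ + 72000δ² = 83584.80.
So 72000δ² + 51000δ − 83584.80 = 0.
δ = (−51000 + √(51000² + 4·72000·83584.80)) / (2·72000) = (−51000 + √26673422400.00) / 144000 ≈ 0.780.

δ ≈ 0.780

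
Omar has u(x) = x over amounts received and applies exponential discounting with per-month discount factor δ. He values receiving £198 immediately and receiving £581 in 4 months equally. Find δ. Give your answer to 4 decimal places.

The payoff in 4 months is discounted by δ^4, so u(198) = δ^4·u(581) and δ^4 = u(198)/u(581).
With u(x) = x: δ^4 = 198/581 = 0.34079.
So δ = 0.34079^(1/4) ≈ 0.7641.

δ ≈ 0.7641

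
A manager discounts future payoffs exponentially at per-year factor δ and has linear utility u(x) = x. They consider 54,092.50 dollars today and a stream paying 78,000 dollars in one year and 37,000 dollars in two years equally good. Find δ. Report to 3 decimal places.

The stream is worth 78000δ + 37000δ² today, so 78000δ + 37000δ² = 54092.50.
That is, 37000δ² + 78000δ − 54092.50 = 0, a quadratic in δ.
δ = (−78000 + √(78000² + 4·37000·54092.50)) / (2·37000) = (−78000 + √14089690000.00) / 74000 ≈ 0.550.

δ ≈ 0.550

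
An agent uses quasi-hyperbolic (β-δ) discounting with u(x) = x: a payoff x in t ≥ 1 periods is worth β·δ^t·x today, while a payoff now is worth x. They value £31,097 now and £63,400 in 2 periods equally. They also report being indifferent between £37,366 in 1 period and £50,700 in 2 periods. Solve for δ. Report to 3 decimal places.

δ ≈ 0.737

Both payoffs in the second observation are in the future, so β drops out: δ^1·37366 = δ^2·50700 ⇒ δ = 37366/50700 = 0.73700.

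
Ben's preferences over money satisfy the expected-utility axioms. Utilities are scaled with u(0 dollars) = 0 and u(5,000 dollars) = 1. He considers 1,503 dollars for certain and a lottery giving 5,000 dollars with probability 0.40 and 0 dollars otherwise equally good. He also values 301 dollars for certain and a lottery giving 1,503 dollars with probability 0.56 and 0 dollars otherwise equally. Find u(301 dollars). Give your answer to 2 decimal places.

First, u(1,503 dollars) = 0.40·u(5,000 dollars) + 0.60·u(0 dollars) = 0.40.
Then u(301 dollars) = 0.56·u(1,503 dollars) + 0.44·u(0 dollars) = 0.56·0.40 + 0.44·0.00 = 0.2240.

0.22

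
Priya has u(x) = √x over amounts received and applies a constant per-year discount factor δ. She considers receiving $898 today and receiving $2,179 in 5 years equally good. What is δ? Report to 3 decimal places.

δ ≈ 0.915

The payoff in 5 years is discounted by δ^5, so u(898) = δ^5·u(2179) and δ^5 = u(898)/u(2179).
Since u(x) = √x, δ^5 = √(898/2179) = 0.64196.
Taking the 5th root: δ = 0.64196^(1/5) ≈ 0.915.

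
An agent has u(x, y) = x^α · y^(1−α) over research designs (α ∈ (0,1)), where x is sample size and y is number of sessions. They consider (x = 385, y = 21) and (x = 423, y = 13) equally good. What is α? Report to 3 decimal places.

Set the two utilities equal: 385^α·21^(1−α) = 423^α·13^(1−α).
Rearrange to (385/423)^α = (13/21)^(1−α) and take logs: α·-0.094129 = (1−α)·-0.479573.
So α/(1−α) = (-0.479573)/(-0.094129) = 5.094849, and α = 5.094849/6.094849 ≈ 0.836.

α ≈ 0.836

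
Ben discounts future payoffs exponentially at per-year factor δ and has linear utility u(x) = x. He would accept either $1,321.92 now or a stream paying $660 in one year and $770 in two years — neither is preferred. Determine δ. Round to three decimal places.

Equating present values: 1321.92 = 660δ + 770δ².
Rearranged: 770δ² + 660δ − 1321.92 = 0.
δ = (−660 + √(660² + 4·770·1321.92)) / (2·770) = (−660 + √4507113.60) / 1540 ≈ 0.950.

δ ≈ 0.950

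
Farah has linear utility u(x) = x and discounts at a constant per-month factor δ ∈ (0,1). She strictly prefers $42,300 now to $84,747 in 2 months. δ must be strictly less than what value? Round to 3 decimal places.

δ < 0.706

Under u(x) = x this choice says 42300 > δ^2·84747.
Hence δ^2 < 42300/84747 = 0.49913, and x ↦ x^(1/2) is increasing on (0,∞).
δ < 0.49913^(1/2) = 0.706.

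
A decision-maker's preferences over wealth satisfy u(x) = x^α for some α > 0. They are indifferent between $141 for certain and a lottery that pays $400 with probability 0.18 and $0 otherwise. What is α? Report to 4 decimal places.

α ≈ 1.6446

Since u(0) = 0, the lottery's EU is 0.18·400^α.
Equating: 141^α = 0.18·400^α, i.e. 0.3525^α = 0.18.
Taking logs: α·ln(141/400) = ln(0.18), so α = -1.7147984 / -1.0427047 ≈ 1.6446.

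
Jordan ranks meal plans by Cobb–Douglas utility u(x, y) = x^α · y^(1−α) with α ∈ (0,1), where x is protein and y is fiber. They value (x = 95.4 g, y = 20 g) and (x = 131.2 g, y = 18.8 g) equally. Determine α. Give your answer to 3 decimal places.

α ≈ 0.163

Set the two utilities equal: 95.4^α·20^(1−α) = 131.2^α·18.8^(1−α).
Taking logs: α·ln 95.4 + (1−α)·ln 20 = α·ln 131.2 + (1−α)·ln 18.8, i.e. α·-0.318644 = (1−α)·-0.061875.
So α/(1−α) = (-0.061875)/(-0.318644) = 0.194182, and α = 0.194182/1.194182 ≈ 0.163.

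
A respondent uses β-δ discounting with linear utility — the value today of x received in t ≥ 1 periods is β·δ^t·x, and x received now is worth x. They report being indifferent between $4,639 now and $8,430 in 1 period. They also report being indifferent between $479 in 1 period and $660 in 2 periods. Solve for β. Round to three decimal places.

Both payoffs in the second observation are in the future, so β drops out: δ^1·479 = δ^2·660 ⇒ δ = 479/660 = 0.72576.
The first indifference: 4639 = β·δ·8430, so β = 4639/(δ·8430) = 4639/(0.72576·8430) ≈ 0.758.

β ≈ 0.758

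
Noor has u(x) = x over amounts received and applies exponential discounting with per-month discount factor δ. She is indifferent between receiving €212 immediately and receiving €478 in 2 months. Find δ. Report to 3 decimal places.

Equating discounted utilities: u(212) = δ^2·u(478) ⇒ δ^2 = u(212)/u(478).
With u(x) = x: δ^2 = 212/478 = 0.44351.
Taking the square root: δ = 0.44351^(1/2) ≈ 0.666.

δ ≈ 0.666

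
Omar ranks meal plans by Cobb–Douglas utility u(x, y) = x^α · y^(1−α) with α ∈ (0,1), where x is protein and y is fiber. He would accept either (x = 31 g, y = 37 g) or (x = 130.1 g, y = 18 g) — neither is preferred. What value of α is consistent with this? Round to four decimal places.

Set the two utilities equal: 31^α·37^(1−α) = 130.1^α·18^(1−α).
(31/130.1)^α = (18/37)^(1−α); take logs: α·ln(31/130.1) = (1−α)·ln(18/37), i.e. α·-1.4343162 = (1−α)·-0.7205462.
With A = -1.4343162 and B = -0.7205462: α·A = (1−α)·B, so α = B/(A+B) = -0.7205462/-2.1548624 ≈ 0.3344.

α ≈ 0.3344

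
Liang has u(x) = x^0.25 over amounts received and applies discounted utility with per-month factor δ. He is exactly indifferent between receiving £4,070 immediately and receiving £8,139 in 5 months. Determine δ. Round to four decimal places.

The payoff in 5 months is discounted by δ^5, so u(4070) = δ^5·u(8139) and δ^5 = u(4070)/u(8139).
Since u(x) = x^0.25, δ^5 = (4070/8139)^0.25 = 0.50006^0.25 = 0.84092.
So δ = 0.84092^(1/5) ≈ 0.9659.

δ ≈ 0.9659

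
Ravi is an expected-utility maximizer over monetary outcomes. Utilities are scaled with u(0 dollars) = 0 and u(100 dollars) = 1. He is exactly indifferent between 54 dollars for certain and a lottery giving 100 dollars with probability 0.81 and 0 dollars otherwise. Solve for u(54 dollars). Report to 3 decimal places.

u(54 dollars) equals the lottery's expected utility: 0.81·1 + 0.19·0 = 0.81.

0.810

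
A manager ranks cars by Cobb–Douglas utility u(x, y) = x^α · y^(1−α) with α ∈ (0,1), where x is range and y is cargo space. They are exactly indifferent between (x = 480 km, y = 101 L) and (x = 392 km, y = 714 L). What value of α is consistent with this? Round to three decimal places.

α ≈ 0.906

Indifference: 480^α · 101^(1−α) = 392^α · 714^(1−α).
Taking logs: α·ln 480 + (1−α)·ln 101 = α·ln 392 + (1−α)·ln 714, i.e. α·0.202524 = (1−α)·1.955762.
Thus α·(2.158286) = 1.955762, so α = 1.955762/2.158286 ≈ 0.906.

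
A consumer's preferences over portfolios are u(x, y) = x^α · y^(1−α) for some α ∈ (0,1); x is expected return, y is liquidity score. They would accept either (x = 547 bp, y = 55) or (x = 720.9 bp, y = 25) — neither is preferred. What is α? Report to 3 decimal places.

Indifference: 547^α · 55^(1−α) = 720.9^α · 25^(1−α).
(547/720.9)^α = (25/55)^(1−α); take logs: α·ln(547/720.9) = (1−α)·ln(25/55), i.e. α·-0.276052 = (1−α)·-0.788457.
Thus α·(-1.064509) = -0.788457, so α = -0.788457/-1.064509 ≈ 0.741.

α ≈ 0.741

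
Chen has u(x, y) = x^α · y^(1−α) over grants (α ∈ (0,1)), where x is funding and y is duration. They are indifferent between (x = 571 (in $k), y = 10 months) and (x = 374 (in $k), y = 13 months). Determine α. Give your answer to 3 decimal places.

Set the two utilities equal: 571^α·10^(1−α) = 374^α·13^(1−α).
Rearrange to (571/374)^α = (13/10)^(1−α) and take logs: α·0.423133 = (1−α)·0.262364.
Thus α·(0.685497) = 0.262364, so α = 0.262364/0.685497 ≈ 0.383.

α ≈ 0.383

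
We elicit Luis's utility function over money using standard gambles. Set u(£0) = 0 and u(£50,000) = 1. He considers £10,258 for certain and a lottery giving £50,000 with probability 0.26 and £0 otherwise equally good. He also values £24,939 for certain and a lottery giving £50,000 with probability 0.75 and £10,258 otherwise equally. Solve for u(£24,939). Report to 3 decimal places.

0.815

First, u(£10,258) = 0.26·u(£50,000) + 0.74·u(£0) = 0.26.
Chaining: u(£24,939) = 0.75·1.00 + 0.25·0.26 = 0.8150.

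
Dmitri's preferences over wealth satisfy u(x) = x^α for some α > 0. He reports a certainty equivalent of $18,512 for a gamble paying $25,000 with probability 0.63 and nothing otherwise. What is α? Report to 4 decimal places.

α ≈ 1.5378

The lottery's expected utility is 0.63·u(25000) + 0.37·u(0) = 0.63·25000^α (since u(0) = 0 for α > 0).
Equating: 18512^α = 0.63·25000^α, i.e. 0.7405^α = 0.63.
Take logs: α = ln 0.63 / ln(18512/25000) ≈ 1.537777.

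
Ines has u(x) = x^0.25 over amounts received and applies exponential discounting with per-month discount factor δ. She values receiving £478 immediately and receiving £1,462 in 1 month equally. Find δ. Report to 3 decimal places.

δ ≈ 0.756

Equating discounted utilities: u(478) = δ·u(1462) ⇒ δ = u(478)/u(1462).
Since u(x) = x^0.25, δ = (478/1462)^0.25 = 0.32695^0.25 = 0.75617.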